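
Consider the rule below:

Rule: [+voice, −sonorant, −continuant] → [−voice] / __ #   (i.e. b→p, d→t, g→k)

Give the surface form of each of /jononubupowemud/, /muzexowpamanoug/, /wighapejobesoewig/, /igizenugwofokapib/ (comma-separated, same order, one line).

/jononubupowemud/: /d/ is a voiced stop in word-final position, so it devoices to [t]. → [jononubupowemut].
/muzexowpamanoug/: /g/ is a voiced stop in word-final position, so it devoices to [k]. → [muzexowpamanouk].
/wighapejobesoewig/: /g/ is a voiced stop in word-final position, so it devoices to [k]. → [wighapejobesoewik].
/igizenugwofokapib/: /b/ is a voiced stop in word-final position, so it devoices to [p]. → [igizenugwofokapip].

jononubupowemut, muzexowpamanouk, wighapejobesoewik, igizenugwofokapip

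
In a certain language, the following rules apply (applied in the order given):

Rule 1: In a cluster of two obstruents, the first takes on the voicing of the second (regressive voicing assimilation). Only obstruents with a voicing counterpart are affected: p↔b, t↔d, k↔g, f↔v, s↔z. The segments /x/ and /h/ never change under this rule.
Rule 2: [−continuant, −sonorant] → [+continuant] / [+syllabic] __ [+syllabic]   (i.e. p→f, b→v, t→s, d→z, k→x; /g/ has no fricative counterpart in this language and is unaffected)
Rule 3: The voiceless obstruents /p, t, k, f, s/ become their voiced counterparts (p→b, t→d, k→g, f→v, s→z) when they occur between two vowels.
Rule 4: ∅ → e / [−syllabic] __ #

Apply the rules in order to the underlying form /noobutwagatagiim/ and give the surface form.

Rule 1 (regressive voicing assimilation): no segment meets the environment; /noobutwagatagiim/ is unchanged.
Rule 2 (intervocalic spirantization): /b/ is a stop between vowels /o/ and /u/, so it spirantizes to the fricative [v]. /t/ is a stop between vowels /a/ and /a/, so it spirantizes to the fricative [s]. /noobutwagatagiim/ → noovutwagasagiim.
Rule 3 (intervocalic voicing): /s/ is a voiceless obstruent between vowels /a/ and /a/, so it voices to [z]. /noovutwagasagiim/ → noovutwagazagiim.
Rule 4 (final e-epenthesis): the form ends in the consonant /m/, so [e] is inserted word-finally. /noovutwagazagiim/ → noovutwagazagiime.

noovutwagazagiime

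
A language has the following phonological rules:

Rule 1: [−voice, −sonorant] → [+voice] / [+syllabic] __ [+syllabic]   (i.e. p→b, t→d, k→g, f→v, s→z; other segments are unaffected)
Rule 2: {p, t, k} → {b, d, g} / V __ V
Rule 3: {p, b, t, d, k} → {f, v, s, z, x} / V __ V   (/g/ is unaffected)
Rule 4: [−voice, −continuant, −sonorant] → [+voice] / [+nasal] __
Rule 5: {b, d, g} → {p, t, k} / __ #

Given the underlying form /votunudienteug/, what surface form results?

Rule 1 (intervocalic voicing): /t/ is a voiceless obstruent between vowels /o/ and /u/, so it voices to [d]. /votunudienteug/ → vodunudienteug.
Rule 2 (intervocalic voicing): no segment meets the environment; /vodunudienteug/ is unchanged.
Rule 3 (intervocalic spirantization): /d/ is a stop between vowels /o/ and /u/, so it spirantizes to the fricative [z]. /d/ is a stop between vowels /u/ and /i/, so it spirantizes to the fricative [z]. /vodunudienteug/ → vozunuzienteug.
Rule 4 (post-nasal voicing): /t/ is a voiceless stop immediately after the nasal /n/, so it voices to [d]. /vozunuzienteug/ → vozunuziendeug.
Rule 5 (final devoicing): /g/ is a voiced stop in word-final position, so it devoices to [k]. /vozunuziendeug/ → vozunuziendeuk.

vozunuziendeuk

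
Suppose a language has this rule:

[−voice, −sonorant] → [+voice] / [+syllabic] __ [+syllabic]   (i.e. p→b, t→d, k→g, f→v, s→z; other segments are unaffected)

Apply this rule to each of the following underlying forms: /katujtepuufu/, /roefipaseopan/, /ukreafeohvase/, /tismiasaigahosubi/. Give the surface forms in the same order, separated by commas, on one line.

/katujtepuufu/: /t/ is a voiceless obstruent between vowels /a/ and /u/, so it voices to [d]. /p/ is a voiceless obstruent between vowels /e/ and /u/, so it voices to [b]. /f/ is a voiceless obstruent between vowels /u/ and /u/, so it voices to [v]. → [kadujtebuuvu].
/roefipaseopan/: /f/ is a voiceless obstruent between vowels /e/ and /i/, so it voices to [v]. /p/ is a voiceless obstruent between vowels /i/ and /a/, so it voices to [b]. /s/ is a voiceless obstruent between vowels /a/ and /e/, so it voices to [z]. /p/ is a voiceless obstruent between vowels /o/ and /a/, so it voices to [b]. → [roevibazeoban].
/ukreafeohvase/: /f/ is a voiceless obstruent between vowels /a/ and /e/, so it voices to [v]. /s/ is a voiceless obstruent between vowels /a/ and /e/, so it voices to [z]. → [ukreaveohvaze].
/tismiasaigahosubi/: /s/ is a voiceless obstruent between vowels /a/ and /a/, so it voices to [z]. /s/ is a voiceless obstruent between vowels /o/ and /u/, so it voices to [z]. → [tismiazaigahozubi].

kadujtebuuvu, roevibazeoban, ukreaveohvaze, tismiazaigahozubi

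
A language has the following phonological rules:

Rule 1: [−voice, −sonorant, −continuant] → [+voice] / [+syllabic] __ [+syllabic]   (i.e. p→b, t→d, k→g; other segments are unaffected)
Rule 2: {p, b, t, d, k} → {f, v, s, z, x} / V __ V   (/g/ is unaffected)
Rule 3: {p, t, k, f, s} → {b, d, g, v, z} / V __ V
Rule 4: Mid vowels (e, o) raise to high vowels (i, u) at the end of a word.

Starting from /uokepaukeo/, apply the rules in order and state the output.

uogevaugeu

Rule 1 (intervocalic voicing): /k/ is a voiceless stop between vowels /o/ and /e/, so it voices to [g]. /p/ is a voiceless stop between vowels /e/ and /a/, so it voices to [b]. /k/ is a voiceless stop between vowels /u/ and /e/, so it voices to [g]. /uokepaukeo/ → uogebaugeo.
Rule 2 (intervocalic spirantization): /b/ is a stop between vowels /e/ and /a/, so it spirantizes to the fricative [v]. /uogebaugeo/ → uogevaugeo.
Rule 3 (intervocalic voicing): no segment meets the environment; /uogevaugeo/ is unchanged.
Rule 4 (final vowel raising): /o/ is a mid vowel in word-final position, so it raises to [u]. /uogevaugeo/ → uogevaugeu.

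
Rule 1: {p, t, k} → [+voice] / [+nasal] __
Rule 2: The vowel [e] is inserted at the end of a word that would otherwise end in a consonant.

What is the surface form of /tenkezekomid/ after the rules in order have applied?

tengezekomide

Rule 1 (post-nasal voicing): /k/ is a voiceless stop immediately after the nasal /n/, so it voices to [g]. /tenkezekomid/ → tengezekomid.
Rule 2 (final e-epenthesis): the form ends in the consonant /d/, so [e] is inserted word-finally. /tengezekomid/ → tengezekomide.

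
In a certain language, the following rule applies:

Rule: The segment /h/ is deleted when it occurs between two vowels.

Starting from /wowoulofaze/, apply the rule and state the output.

wowoulofaze

No segment of /wowoulofaze/ meets the structural description of the rule, so the form surfaces unchanged.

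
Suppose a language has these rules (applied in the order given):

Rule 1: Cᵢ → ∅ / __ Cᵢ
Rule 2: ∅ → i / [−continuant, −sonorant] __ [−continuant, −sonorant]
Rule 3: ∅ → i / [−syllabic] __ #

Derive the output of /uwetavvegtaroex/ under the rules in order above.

Rule 1 (degemination): /vv/ is a geminate; the first /v/ deletes. /uwetavvegtaroex/ → uwetavegtaroex.
Rule 2 (stop-cluster i-epenthesis): /g/ and /t/ form a stop–stop cluster, so [i] is inserted between them. /uwetavegtaroex/ → uwetavegitaroex.
Rule 3 (final i-epenthesis): the form ends in the consonant /x/, so [i] is inserted word-finally. /uwetavegitaroex/ → uwetavegitaroexi.

uwetavegitaroexi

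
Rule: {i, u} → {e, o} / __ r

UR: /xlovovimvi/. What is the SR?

No segment of /xlovovimvi/ meets the structural description of the rule, so the form surfaces unchanged.

xlovovimvi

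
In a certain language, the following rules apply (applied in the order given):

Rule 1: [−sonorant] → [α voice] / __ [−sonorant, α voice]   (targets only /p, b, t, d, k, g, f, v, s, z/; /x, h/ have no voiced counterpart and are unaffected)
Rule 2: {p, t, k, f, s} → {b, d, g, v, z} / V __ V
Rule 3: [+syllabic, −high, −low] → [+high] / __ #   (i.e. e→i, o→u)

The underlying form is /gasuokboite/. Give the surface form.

Rule 1 (regressive voicing assimilation): /k/ precedes the voiced obstruent /b/, so it voices to [g] by assimilation. /gasuokboite/ → gasuogboite.
Rule 2 (intervocalic voicing): /s/ is a voiceless obstruent between vowels /a/ and /u/, so it voices to [z]. /t/ is a voiceless obstruent between vowels /i/ and /e/, so it voices to [d]. /gasuogboite/ → gazuogboide.
Rule 3 (final vowel raising): /e/ is a mid vowel in word-final position, so it raises to [i]. /gazuogboide/ → gazuogboidi.

gazuogboidi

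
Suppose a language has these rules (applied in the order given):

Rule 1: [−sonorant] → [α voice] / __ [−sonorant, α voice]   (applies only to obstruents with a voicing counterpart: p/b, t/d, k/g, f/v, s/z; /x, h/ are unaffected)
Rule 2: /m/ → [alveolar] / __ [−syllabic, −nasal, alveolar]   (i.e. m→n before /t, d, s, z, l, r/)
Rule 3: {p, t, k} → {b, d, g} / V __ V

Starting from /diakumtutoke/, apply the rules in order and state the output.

diaguntudoge

Rule 1 (regressive voicing assimilation): no segment meets the environment; /diakumtutoke/ is unchanged.
Rule 2 (nasal place assimilation): /m/ precedes the alveolar consonant /t/, so it assimilates in place to [n]. /diakumtutoke/ → diakuntutoke.
Rule 3 (intervocalic voicing): /k/ is a voiceless stop between vowels /a/ and /u/, so it voices to [g]. /t/ is a voiceless stop between vowels /u/ and /o/, so it voices to [d]. /k/ is a voiceless stop between vowels /o/ and /e/, so it voices to [g]. /diakuntutoke/ → diaguntudoge.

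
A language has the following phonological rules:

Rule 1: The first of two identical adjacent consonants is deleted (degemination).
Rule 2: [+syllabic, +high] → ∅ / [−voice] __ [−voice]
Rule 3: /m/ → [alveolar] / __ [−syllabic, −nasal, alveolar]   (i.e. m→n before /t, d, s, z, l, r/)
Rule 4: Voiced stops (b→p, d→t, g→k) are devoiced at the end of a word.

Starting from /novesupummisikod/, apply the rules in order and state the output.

Rule 1 (degemination): /mm/ is a geminate; the first /m/ deletes. /novesupummisikod/ → novesupumisikod.
Rule 2 (high vowel syncope): /u/ is a high vowel flanked by voiceless consonants /s/ and /p/, so it deletes. /i/ is a high vowel flanked by voiceless consonants /s/ and /k/, so it deletes. /novesupumisikod/ → novespumiskod.
Rule 3 (nasal place assimilation): no segment meets the environment; /novespumiskod/ is unchanged.
Rule 4 (final devoicing): /d/ is a voiced stop in word-final position, so it devoices to [t]. /novespumiskod/ → novespumiskot.

novespumiskot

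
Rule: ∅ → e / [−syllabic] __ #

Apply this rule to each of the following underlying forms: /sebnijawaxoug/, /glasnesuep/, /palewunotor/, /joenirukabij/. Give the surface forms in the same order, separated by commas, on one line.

/sebnijawaxoug/: the form ends in the consonant /g/, so [e] is inserted word-finally. → [sebnijawaxouge].
/glasnesuep/: the form ends in the consonant /p/, so [e] is inserted word-finally. → [glasnesuepe].
/palewunotor/: the form ends in the consonant /r/, so [e] is inserted word-finally. → [palewunotore].
/joenirukabij/: the form ends in the consonant /j/, so [e] is inserted word-finally. → [joenirukabije].

sebnijawaxouge, glasnesuepe, palewunotore, joenirukabije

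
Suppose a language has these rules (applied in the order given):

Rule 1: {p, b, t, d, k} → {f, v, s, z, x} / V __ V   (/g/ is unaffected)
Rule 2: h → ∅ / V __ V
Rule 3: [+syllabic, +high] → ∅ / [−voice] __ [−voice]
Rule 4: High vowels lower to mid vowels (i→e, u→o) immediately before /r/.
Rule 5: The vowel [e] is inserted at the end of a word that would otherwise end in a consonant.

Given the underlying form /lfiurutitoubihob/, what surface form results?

lfiorussouviobe

Rule 1 (intervocalic spirantization): /t/ is a stop between vowels /u/ and /i/, so it spirantizes to the fricative [s]. /t/ is a stop between vowels /i/ and /o/, so it spirantizes to the fricative [s]. /b/ is a stop between vowels /u/ and /i/, so it spirantizes to the fricative [v]. /lfiurutitoubihob/ → lfiurusisouvihob.
Rule 2 (intervocalic h-deletion): /h/ occurs between vowels /i/ and /o/, so it deletes. /lfiurusisouvihob/ → lfiurusisouviob.
Rule 3 (high vowel syncope): /i/ is a high vowel flanked by voiceless consonants /s/ and /s/, so it deletes. /lfiurusisouviob/ → lfiurussouviob.
Rule 4 (pre-rhotic lowering): /u/ is a high vowel immediately before /r/, so it lowers to [o]. /lfiurussouviob/ → lfiorussouviob.
Rule 5 (final e-epenthesis): the form ends in the consonant /b/, so [e] is inserted word-finally. /lfiorussouviob/ → lfiorussouviobe.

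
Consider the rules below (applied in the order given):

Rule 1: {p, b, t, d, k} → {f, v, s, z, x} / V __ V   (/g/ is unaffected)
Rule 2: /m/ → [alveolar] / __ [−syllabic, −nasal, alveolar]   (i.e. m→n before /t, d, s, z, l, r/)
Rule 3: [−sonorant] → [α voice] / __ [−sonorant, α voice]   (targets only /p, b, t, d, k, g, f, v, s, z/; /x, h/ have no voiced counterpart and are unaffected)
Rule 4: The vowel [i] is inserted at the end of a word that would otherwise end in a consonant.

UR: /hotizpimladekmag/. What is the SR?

Rule 1 (intervocalic spirantization): /t/ is a stop between vowels /o/ and /i/, so it spirantizes to the fricative [s]. /d/ is a stop between vowels /a/ and /e/, so it spirantizes to the fricative [z]. /hotizpimladekmag/ → hosizpimlazekmag.
Rule 2 (nasal place assimilation): /m/ precedes the alveolar consonant /l/, so it assimilates in place to [n]. /hosizpimlazekmag/ → hosizpinlazekmag.
Rule 3 (regressive voicing assimilation): /z/ precedes the voiceless obstruent /p/, so it devoices to [s] by assimilation. /hosizpinlazekmag/ → hosispinlazekmag.
Rule 4 (final i-epenthesis): the form ends in the consonant /g/, so [i] is inserted word-finally. /hosispinlazekmag/ → hosispinlazekmagi.

hosispinlazekmagi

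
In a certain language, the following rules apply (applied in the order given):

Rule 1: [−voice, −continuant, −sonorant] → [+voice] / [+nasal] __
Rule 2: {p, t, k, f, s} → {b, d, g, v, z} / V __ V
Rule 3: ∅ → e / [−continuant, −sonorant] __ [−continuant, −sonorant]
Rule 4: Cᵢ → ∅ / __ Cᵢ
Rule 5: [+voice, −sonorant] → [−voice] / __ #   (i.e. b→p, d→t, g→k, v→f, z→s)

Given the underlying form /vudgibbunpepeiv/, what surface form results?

Rule 1 (post-nasal voicing): /p/ is a voiceless stop immediately after the nasal /n/, so it voices to [b]. /vudgibbunpepeiv/ → vudgibbunbepeiv.
Rule 2 (intervocalic voicing): /p/ is a voiceless obstruent between vowels /e/ and /e/, so it voices to [b]. /vudgibbunbepeiv/ → vudgibbunbebeiv.
Rule 3 (stop-cluster e-epenthesis): /d/ and /g/ form a stop–stop cluster, so [e] is inserted between them. /b/ and /b/ form a stop–stop cluster, so [e] is inserted between them. /vudgibbunbebeiv/ → vudegibebunbebeiv.
Rule 4 (degemination): no segment meets the environment; /vudegibebunbebeiv/ is unchanged.
Rule 5 (final devoicing): /v/ is a voiced obstruent in word-final position, so it devoices to [f]. /vudegibebunbebeiv/ → vudegibebunbebeif.

vudegibebunbebeif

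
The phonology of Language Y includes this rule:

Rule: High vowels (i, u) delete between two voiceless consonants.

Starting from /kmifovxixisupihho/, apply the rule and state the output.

/i/ is a high vowel flanked by voiceless consonants /x/ and /x/, so it deletes.
/i/ is a high vowel flanked by voiceless consonants /x/ and /s/, so it deletes.
/u/ is a high vowel flanked by voiceless consonants /s/ and /p/, so it deletes.
/i/ is a high vowel flanked by voiceless consonants /p/ and /h/, so it deletes.
The other instance of /i/ does not occur in the required environment and remains unchanged.
Surface form: [kmifovxxsphho].

kmifovxxsphho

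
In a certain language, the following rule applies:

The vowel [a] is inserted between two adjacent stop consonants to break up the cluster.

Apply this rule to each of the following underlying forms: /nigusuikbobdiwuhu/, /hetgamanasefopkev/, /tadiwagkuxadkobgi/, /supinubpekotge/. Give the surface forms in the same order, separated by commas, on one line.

/nigusuikbobdiwuhu/: /k/ and /b/ form a stop–stop cluster, so [a] is inserted between them. /b/ and /d/ form a stop–stop cluster, so [a] is inserted between them. → [nigusuikabobadiwuhu].
/hetgamanasefopkev/: /t/ and /g/ form a stop–stop cluster, so [a] is inserted between them. /p/ and /k/ form a stop–stop cluster, so [a] is inserted between them. → [hetagamanasefopakev].
/tadiwagkuxadkobgi/: /g/ and /k/ form a stop–stop cluster, so [a] is inserted between them. /d/ and /k/ form a stop–stop cluster, so [a] is inserted between them. /b/ and /g/ form a stop–stop cluster, so [a] is inserted between them. → [tadiwagakuxadakobagi].
/supinubpekotge/: /b/ and /p/ form a stop–stop cluster, so [a] is inserted between them. /t/ and /g/ form a stop–stop cluster, so [a] is inserted between them. → [supinubapekotage].

nigusuikabobadiwuhu, hetagamanasefopakev, tadiwagakuxadakobagi, supinubapekotage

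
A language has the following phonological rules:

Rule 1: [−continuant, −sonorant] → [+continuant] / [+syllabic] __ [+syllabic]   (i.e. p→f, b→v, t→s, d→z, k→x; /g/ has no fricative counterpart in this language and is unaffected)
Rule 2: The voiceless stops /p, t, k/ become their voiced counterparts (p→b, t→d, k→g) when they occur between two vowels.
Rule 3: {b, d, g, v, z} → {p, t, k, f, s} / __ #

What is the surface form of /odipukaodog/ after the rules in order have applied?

ozifuxaozok

Rule 1 (intervocalic spirantization): /d/ is a stop between vowels /o/ and /i/, so it spirantizes to the fricative [z]. /p/ is a stop between vowels /i/ and /u/, so it spirantizes to the fricative [f]. /k/ is a stop between vowels /u/ and /a/, so it spirantizes to the fricative [x]. /d/ is a stop between vowels /o/ and /o/, so it spirantizes to the fricative [z]. /odipukaodog/ → ozifuxaozog.
Rule 2 (intervocalic voicing): no segment meets the environment; /ozifuxaozog/ is unchanged.
Rule 3 (final devoicing): /g/ is a voiced obstruent in word-final position, so it devoices to [k]. /ozifuxaozog/ → ozifuxaozok.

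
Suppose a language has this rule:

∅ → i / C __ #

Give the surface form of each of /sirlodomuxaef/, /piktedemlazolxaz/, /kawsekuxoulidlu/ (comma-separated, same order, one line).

/sirlodomuxaef/: the form ends in the consonant /f/, so [i] is inserted word-finally. → [sirlodomuxaefi].
/piktedemlazolxaz/: the form ends in the consonant /z/, so [i] is inserted word-finally. → [piktedemlazolxazi].
/kawsekuxoulidlu/: the rule's environment is not met; surfaces unchanged as [kawsekuxoulidlu].

sirlodomuxaefi, piktedemlazolxazi, kawsekuxoulidlu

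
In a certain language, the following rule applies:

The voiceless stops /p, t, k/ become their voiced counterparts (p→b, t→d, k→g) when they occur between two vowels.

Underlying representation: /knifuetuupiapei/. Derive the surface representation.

/t/ is a voiceless stop between vowels /e/ and /u/, so it voices to [d].
/p/ is a voiceless stop between vowels /u/ and /i/, so it voices to [b].
/p/ is a voiceless stop between vowels /a/ and /e/, so it voices to [b].
The other instance of /k/ does not occur in the required environment and remains unchanged.
Surface form: [knifueduubiabei].

knifueduubiabei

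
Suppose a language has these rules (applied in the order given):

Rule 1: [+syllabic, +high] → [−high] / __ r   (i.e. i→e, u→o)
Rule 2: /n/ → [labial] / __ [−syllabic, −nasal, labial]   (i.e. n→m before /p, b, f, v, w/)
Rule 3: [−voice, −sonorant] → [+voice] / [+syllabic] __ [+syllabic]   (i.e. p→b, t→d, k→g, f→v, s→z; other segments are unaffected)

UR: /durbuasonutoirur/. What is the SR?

dorbuazonudoeror

Rule 1 (pre-rhotic lowering): /u/ is a high vowel immediately before /r/, so it lowers to [o]. /i/ is a high vowel immediately before /r/, so it lowers to [e]. /u/ is a high vowel immediately before /r/, so it lowers to [o]. /durbuasonutoirur/ → dorbuasonutoeror.
Rule 2 (nasal place assimilation): no segment meets the environment; /dorbuasonutoeror/ is unchanged.
Rule 3 (intervocalic voicing): /s/ is a voiceless obstruent between vowels /a/ and /o/, so it voices to [z]. /t/ is a voiceless obstruent between vowels /u/ and /o/, so it voices to [d]. /dorbuasonutoeror/ → dorbuazonudoeror.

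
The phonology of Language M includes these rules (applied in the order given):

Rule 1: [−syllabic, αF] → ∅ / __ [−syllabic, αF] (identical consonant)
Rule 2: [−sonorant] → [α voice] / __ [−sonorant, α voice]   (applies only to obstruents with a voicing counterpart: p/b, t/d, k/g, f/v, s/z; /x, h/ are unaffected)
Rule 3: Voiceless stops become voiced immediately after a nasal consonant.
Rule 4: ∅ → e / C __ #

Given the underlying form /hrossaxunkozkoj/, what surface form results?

hrosaxungoskoje

Rule 1 (degemination): /ss/ is a geminate; the first /s/ deletes. /hrossaxunkozkoj/ → hrosaxunkozkoj.
Rule 2 (regressive voicing assimilation): /z/ precedes the voiceless obstruent /k/, so it devoices to [s] by assimilation. /hrosaxunkozkoj/ → hrosaxunkoskoj.
Rule 3 (post-nasal voicing): /k/ is a voiceless stop immediately after the nasal /n/, so it voices to [g]. /hrosaxunkoskoj/ → hrosaxungoskoj.
Rule 4 (final e-epenthesis): the form ends in the consonant /j/, so [e] is inserted word-finally. /hrosaxungoskoj/ → hrosaxungoskoje.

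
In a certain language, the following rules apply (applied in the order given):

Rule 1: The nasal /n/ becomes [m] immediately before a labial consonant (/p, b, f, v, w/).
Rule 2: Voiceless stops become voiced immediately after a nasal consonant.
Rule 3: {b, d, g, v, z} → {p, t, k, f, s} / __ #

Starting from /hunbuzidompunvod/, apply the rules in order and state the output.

humbuzidombumvot

Rule 1 (nasal place assimilation): /n/ precedes the labial consonant /b/, so it assimilates in place to [m]. /n/ precedes the labial consonant /v/, so it assimilates in place to [m]. /hunbuzidompunvod/ → humbuzidompumvod.
Rule 2 (post-nasal voicing): /p/ is a voiceless stop immediately after the nasal /m/, so it voices to [b]. /humbuzidompumvod/ → humbuzidombumvod.
Rule 3 (final devoicing): /d/ is a voiced obstruent in word-final position, so it devoices to [t]. /humbuzidombumvod/ → humbuzidombumvot.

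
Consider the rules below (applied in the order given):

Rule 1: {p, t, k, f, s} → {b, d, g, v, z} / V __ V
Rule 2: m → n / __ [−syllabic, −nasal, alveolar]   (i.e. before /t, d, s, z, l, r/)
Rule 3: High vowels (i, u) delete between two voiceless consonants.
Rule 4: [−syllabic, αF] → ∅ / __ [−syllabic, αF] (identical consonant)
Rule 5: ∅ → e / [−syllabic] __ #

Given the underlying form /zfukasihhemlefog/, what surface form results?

Rule 1 (intervocalic voicing): /k/ is a voiceless obstruent between vowels /u/ and /a/, so it voices to [g]. /s/ is a voiceless obstruent between vowels /a/ and /i/, so it voices to [z]. /f/ is a voiceless obstruent between vowels /e/ and /o/, so it voices to [v]. /zfukasihhemlefog/ → zfugazihhemlevog.
Rule 2 (nasal place assimilation): /m/ precedes the alveolar consonant /l/, so it assimilates in place to [n]. /zfugazihhemlevog/ → zfugazihhenlevog.
Rule 3 (high vowel syncope): no segment meets the environment; /zfugazihhenlevog/ is unchanged.
Rule 4 (degemination): /hh/ is a geminate; the first /h/ deletes. /zfugazihhenlevog/ → zfugazihenlevog.
Rule 5 (final e-epenthesis): the form ends in the consonant /g/, so [e] is inserted word-finally. /zfugazihenlevog/ → zfugazihenlevoge.

zfugazihenlevoge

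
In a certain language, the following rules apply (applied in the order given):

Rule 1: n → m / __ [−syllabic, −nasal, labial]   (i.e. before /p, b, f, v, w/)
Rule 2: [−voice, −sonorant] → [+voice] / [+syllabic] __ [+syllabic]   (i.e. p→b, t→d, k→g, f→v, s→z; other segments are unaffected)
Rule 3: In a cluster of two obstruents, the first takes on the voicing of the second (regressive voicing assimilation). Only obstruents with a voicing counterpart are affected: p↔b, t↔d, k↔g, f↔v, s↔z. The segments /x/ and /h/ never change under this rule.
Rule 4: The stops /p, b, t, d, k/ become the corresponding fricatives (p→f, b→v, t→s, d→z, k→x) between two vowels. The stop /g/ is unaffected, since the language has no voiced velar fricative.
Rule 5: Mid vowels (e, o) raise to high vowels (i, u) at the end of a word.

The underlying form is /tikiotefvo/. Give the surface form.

Rule 1 (nasal place assimilation): no segment meets the environment; /tikiotefvo/ is unchanged.
Rule 2 (intervocalic voicing): /k/ is a voiceless obstruent between vowels /i/ and /i/, so it voices to [g]. /t/ is a voiceless obstruent between vowels /o/ and /e/, so it voices to [d]. /tikiotefvo/ → tigiodefvo.
Rule 3 (regressive voicing assimilation): /f/ precedes the voiced obstruent /v/, so it voices to [v] by assimilation. /tigiodefvo/ → tigiodevvo.
Rule 4 (intervocalic spirantization): /d/ is a stop between vowels /o/ and /e/, so it spirantizes to the fricative [z]. /tigiodevvo/ → tigiozevvo.
Rule 5 (final vowel raising): /o/ is a mid vowel in word-final position, so it raises to [u]. /tigiozevvo/ → tigiozevvu.

tigiozevvu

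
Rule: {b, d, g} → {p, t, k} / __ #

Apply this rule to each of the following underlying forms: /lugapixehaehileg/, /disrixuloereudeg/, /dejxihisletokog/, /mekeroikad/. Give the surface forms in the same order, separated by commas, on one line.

lugapixehaehilek, disrixuloereudek, dejxihisletokok, mekeroikat

/lugapixehaehileg/: /g/ is a voiced stop in word-final position, so it devoices to [k]. → [lugapixehaehilek].
/disrixuloereudeg/: /g/ is a voiced stop in word-final position, so it devoices to [k]. → [disrixuloereudek].
/dejxihisletokog/: /g/ is a voiced stop in word-final position, so it devoices to [k]. → [dejxihisletokok].
/mekeroikad/: /d/ is a voiced stop in word-final position, so it devoices to [t]. → [mekeroikat].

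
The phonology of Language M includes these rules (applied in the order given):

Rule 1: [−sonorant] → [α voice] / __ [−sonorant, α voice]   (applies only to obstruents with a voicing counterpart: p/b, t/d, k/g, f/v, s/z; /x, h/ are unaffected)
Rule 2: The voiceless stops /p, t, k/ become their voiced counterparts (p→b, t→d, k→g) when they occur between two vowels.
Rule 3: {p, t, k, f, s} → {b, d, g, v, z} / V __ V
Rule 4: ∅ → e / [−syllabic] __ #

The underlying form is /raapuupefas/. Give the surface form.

Rule 1 (regressive voicing assimilation): no segment meets the environment; /raapuupefas/ is unchanged.
Rule 2 (intervocalic voicing): /p/ is a voiceless stop between vowels /a/ and /u/, so it voices to [b]. /p/ is a voiceless stop between vowels /u/ and /e/, so it voices to [b]. /raapuupefas/ → raabuubefas.
Rule 3 (intervocalic voicing): /f/ is a voiceless obstruent between vowels /e/ and /a/, so it voices to [v]. /raabuubefas/ → raabuubevas.
Rule 4 (final e-epenthesis): the form ends in the consonant /s/, so [e] is inserted word-finally. /raabuubevas/ → raabuubevase.

raabuubevase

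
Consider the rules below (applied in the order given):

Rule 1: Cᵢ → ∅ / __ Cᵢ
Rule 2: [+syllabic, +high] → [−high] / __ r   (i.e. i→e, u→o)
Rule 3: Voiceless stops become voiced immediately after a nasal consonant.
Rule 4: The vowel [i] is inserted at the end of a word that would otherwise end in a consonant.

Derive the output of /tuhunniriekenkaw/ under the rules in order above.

Rule 1 (degemination): /nn/ is a geminate; the first /n/ deletes. /tuhunniriekenkaw/ → tuhuniriekenkaw.
Rule 2 (pre-rhotic lowering): /i/ is a high vowel immediately before /r/, so it lowers to [e]. /tuhuniriekenkaw/ → tuhuneriekenkaw.
Rule 3 (post-nasal voicing): /k/ is a voiceless stop immediately after the nasal /n/, so it voices to [g]. /tuhuneriekenkaw/ → tuhuneriekengaw.
Rule 4 (final i-epenthesis): the form ends in the consonant /w/, so [i] is inserted word-finally. /tuhuneriekengaw/ → tuhuneriekengawi.

tuhuneriekengawi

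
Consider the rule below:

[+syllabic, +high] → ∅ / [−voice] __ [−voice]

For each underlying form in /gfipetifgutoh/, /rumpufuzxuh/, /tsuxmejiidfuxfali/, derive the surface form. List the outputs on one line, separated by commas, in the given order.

gfpetfgutoh, rumpfuzxh, tsxmejiidfxfali

/gfipetifgutoh/: /i/ is a high vowel flanked by voiceless consonants /f/ and /p/, so it deletes. /i/ is a high vowel flanked by voiceless consonants /t/ and /f/, so it deletes. → [gfpetfgutoh].
/rumpufuzxuh/: /u/ is a high vowel flanked by voiceless consonants /p/ and /f/, so it deletes. /u/ is a high vowel flanked by voiceless consonants /x/ and /h/, so it deletes. → [rumpfuzxh].
/tsuxmejiidfuxfali/: /u/ is a high vowel flanked by voiceless consonants /s/ and /x/, so it deletes. /u/ is a high vowel flanked by voiceless consonants /f/ and /x/, so it deletes. → [tsxmejiidfxfali].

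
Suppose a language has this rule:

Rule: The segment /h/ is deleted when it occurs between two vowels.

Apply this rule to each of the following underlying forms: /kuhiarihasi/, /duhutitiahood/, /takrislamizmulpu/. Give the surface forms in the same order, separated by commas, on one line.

/kuhiarihasi/: /h/ occurs between vowels /u/ and /i/, so it deletes. /h/ occurs between vowels /i/ and /a/, so it deletes. → [kuiariasi].
/duhutitiahood/: /h/ occurs between vowels /u/ and /u/, so it deletes. /h/ occurs between vowels /a/ and /o/, so it deletes. → [duutitiaood].
/takrislamizmulpu/: the rule's environment is not met; surfaces unchanged as [takrislamizmulpu].

kuiariasi, duutitiaood, takrislamizmulpu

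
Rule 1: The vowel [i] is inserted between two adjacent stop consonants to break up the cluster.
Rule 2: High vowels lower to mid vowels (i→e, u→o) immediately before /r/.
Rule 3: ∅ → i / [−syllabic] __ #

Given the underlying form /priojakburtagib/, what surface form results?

priojakibortagibi

Rule 1 (stop-cluster i-epenthesis): /k/ and /b/ form a stop–stop cluster, so [i] is inserted between them. /priojakburtagib/ → priojakiburtagib.
Rule 2 (pre-rhotic lowering): /u/ is a high vowel immediately before /r/, so it lowers to [o]. /priojakiburtagib/ → priojakibortagib.
Rule 3 (final i-epenthesis): the form ends in the consonant /b/, so [i] is inserted word-finally. /priojakibortagib/ → priojakibortagibi.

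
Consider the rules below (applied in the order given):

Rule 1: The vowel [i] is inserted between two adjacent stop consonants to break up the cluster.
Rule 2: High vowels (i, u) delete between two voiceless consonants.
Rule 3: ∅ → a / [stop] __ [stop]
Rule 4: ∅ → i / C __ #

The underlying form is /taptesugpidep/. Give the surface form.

Rule 1 (stop-cluster i-epenthesis): /p/ and /t/ form a stop–stop cluster, so [i] is inserted between them. /g/ and /p/ form a stop–stop cluster, so [i] is inserted between them. /taptesugpidep/ → tapitesugipidep.
Rule 2 (high vowel syncope): /i/ is a high vowel flanked by voiceless consonants /p/ and /t/, so it deletes. /tapitesugipidep/ → taptesugipidep.
Rule 3 (stop-cluster a-epenthesis): /p/ and /t/ form a stop–stop cluster, so [a] is inserted between them. /taptesugipidep/ → tapatesugipidep.
Rule 4 (final i-epenthesis): the form ends in the consonant /p/, so [i] is inserted word-finally. /tapatesugipidep/ → tapatesugipidepi.

tapatesugipidepi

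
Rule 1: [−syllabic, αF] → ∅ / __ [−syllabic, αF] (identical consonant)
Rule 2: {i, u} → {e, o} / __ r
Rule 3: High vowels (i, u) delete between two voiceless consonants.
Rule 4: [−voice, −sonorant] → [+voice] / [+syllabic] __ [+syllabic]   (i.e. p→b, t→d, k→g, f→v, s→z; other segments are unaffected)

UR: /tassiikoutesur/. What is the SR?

Rule 1 (degemination): /ss/ is a geminate; the first /s/ deletes. /tassiikoutesur/ → tasiikoutesur.
Rule 2 (pre-rhotic lowering): /u/ is a high vowel immediately before /r/, so it lowers to [o]. /tasiikoutesur/ → tasiikoutesor.
Rule 3 (high vowel syncope): no segment meets the environment; /tasiikoutesor/ is unchanged.
Rule 4 (intervocalic voicing): /s/ is a voiceless obstruent between vowels /a/ and /i/, so it voices to [z]. /k/ is a voiceless obstruent between vowels /i/ and /o/, so it voices to [g]. /t/ is a voiceless obstruent between vowels /u/ and /e/, so it voices to [d]. /s/ is a voiceless obstruent between vowels /e/ and /o/, so it voices to [z]. /tasiikoutesor/ → taziigoudezor.

taziigoudezor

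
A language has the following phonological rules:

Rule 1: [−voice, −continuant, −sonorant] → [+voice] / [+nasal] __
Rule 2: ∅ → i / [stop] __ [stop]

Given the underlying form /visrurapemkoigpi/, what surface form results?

visrurapemgoigipi

Rule 1 (post-nasal voicing): /k/ is a voiceless stop immediately after the nasal /m/, so it voices to [g]. /visrurapemkoigpi/ → visrurapemgoigpi.
Rule 2 (stop-cluster i-epenthesis): /g/ and /p/ form a stop–stop cluster, so [i] is inserted between them. /visrurapemgoigpi/ → visrurapemgoigipi.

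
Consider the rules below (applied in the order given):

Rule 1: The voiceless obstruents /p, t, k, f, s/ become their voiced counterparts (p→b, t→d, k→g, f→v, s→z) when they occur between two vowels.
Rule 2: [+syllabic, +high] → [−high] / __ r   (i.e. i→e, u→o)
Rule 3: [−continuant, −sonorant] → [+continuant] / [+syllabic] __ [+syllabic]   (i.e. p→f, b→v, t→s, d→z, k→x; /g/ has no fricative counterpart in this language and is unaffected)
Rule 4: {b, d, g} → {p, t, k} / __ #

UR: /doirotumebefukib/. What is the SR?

doerozumevevugip

Rule 1 (intervocalic voicing): /t/ is a voiceless obstruent between vowels /o/ and /u/, so it voices to [d]. /f/ is a voiceless obstruent between vowels /e/ and /u/, so it voices to [v]. /k/ is a voiceless obstruent between vowels /u/ and /i/, so it voices to [g]. /doirotumebefukib/ → doirodumebevugib.
Rule 2 (pre-rhotic lowering): /i/ is a high vowel immediately before /r/, so it lowers to [e]. /doirodumebevugib/ → doerodumebevugib.
Rule 3 (intervocalic spirantization): /d/ is a stop between vowels /o/ and /u/, so it spirantizes to the fricative [z]. /b/ is a stop between vowels /e/ and /e/, so it spirantizes to the fricative [v]. /doerodumebevugib/ → doerozumevevugib.
Rule 4 (final devoicing): /b/ is a voiced stop in word-final position, so it devoices to [p]. /doerozumevevugib/ → doerozumevevugip.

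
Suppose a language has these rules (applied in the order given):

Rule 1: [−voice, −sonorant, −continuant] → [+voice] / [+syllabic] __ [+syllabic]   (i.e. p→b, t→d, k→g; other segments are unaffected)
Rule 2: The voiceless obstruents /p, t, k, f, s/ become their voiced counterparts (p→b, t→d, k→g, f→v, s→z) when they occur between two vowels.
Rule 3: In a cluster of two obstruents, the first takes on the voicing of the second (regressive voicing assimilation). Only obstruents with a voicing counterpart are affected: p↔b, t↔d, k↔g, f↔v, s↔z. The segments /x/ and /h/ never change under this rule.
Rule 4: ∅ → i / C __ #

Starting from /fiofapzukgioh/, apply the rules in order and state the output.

fiovabzuggiohi

Rule 1 (intervocalic voicing): no segment meets the environment; /fiofapzukgioh/ is unchanged.
Rule 2 (intervocalic voicing): /f/ is a voiceless obstruent between vowels /o/ and /a/, so it voices to [v]. /fiofapzukgioh/ → fiovapzukgioh.
Rule 3 (regressive voicing assimilation): /p/ precedes the voiced obstruent /z/, so it voices to [b] by assimilation. /k/ precedes the voiced obstruent /g/, so it voices to [g] by assimilation. /fiovapzukgioh/ → fiovabzuggioh.
Rule 4 (final i-epenthesis): the form ends in the consonant /h/, so [i] is inserted word-finally. /fiovabzuggioh/ → fiovabzuggiohi.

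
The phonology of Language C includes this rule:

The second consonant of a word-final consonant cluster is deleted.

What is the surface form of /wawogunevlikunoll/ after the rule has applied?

/l/ is the second consonant of a word-final cluster /ll/, so it deletes.
The other instances of /w/, /g/, /n/, /v/, /l/, /k/ do not occur in the required environment and remain unchanged.
Surface form: [wawogunevlikunol].

wawogunevlikunol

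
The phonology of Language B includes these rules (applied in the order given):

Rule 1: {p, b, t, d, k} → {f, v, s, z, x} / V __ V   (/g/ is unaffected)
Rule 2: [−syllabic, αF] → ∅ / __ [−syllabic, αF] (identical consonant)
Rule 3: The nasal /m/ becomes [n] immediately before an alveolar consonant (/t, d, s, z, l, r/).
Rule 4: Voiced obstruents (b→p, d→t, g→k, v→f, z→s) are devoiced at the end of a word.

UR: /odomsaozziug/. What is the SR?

Rule 1 (intervocalic spirantization): /d/ is a stop between vowels /o/ and /o/, so it spirantizes to the fricative [z]. /odomsaozziug/ → ozomsaozziug.
Rule 2 (degemination): /zz/ is a geminate; the first /z/ deletes. /ozomsaozziug/ → ozomsaoziug.
Rule 3 (nasal place assimilation): /m/ precedes the alveolar consonant /s/, so it assimilates in place to [n]. /ozomsaoziug/ → ozonsaoziug.
Rule 4 (final devoicing): /g/ is a voiced obstruent in word-final position, so it devoices to [k]. /ozonsaoziug/ → ozonsaoziuk.

ozonsaoziuk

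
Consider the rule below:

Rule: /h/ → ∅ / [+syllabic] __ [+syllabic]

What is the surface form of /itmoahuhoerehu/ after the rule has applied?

itmoauoereu

/h/ occurs between vowels /a/ and /u/, so it deletes.
/h/ occurs between vowels /u/ and /o/, so it deletes.
/h/ occurs between vowels /e/ and /u/, so it deletes.
Surface form: [itmoauoereu].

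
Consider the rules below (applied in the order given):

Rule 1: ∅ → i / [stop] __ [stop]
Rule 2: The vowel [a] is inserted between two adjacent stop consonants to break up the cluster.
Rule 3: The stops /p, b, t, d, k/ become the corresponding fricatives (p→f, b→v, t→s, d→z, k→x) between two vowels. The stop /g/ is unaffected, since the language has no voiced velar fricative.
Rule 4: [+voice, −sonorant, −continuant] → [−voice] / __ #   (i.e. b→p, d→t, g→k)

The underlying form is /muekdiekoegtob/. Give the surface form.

Rule 1 (stop-cluster i-epenthesis): /k/ and /d/ form a stop–stop cluster, so [i] is inserted between them. /g/ and /t/ form a stop–stop cluster, so [i] is inserted between them. /muekdiekoegtob/ → muekidiekoegitob.
Rule 2 (stop-cluster a-epenthesis): no segment meets the environment; /muekidiekoegitob/ is unchanged.
Rule 3 (intervocalic spirantization): /k/ is a stop between vowels /e/ and /i/, so it spirantizes to the fricative [x]. /d/ is a stop between vowels /i/ and /i/, so it spirantizes to the fricative [z]. /k/ is a stop between vowels /e/ and /o/, so it spirantizes to the fricative [x]. /t/ is a stop between vowels /i/ and /o/, so it spirantizes to the fricative [s]. /muekidiekoegitob/ → muexiziexoegisob.
Rule 4 (final devoicing): /b/ is a voiced stop in word-final position, so it devoices to [p]. /muexiziexoegisob/ → muexiziexoegisop.

muexiziexoegisop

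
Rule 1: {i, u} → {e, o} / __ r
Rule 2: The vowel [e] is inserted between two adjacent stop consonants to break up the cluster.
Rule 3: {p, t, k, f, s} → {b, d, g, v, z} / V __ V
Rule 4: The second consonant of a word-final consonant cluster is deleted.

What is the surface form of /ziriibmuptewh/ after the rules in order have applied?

Rule 1 (pre-rhotic lowering): /i/ is a high vowel immediately before /r/, so it lowers to [e]. /ziriibmuptewh/ → zeriibmuptewh.
Rule 2 (stop-cluster e-epenthesis): /p/ and /t/ form a stop–stop cluster, so [e] is inserted between them. /zeriibmuptewh/ → zeriibmupetewh.
Rule 3 (intervocalic voicing): /p/ is a voiceless obstruent between vowels /u/ and /e/, so it voices to [b]. /t/ is a voiceless obstruent between vowels /e/ and /e/, so it voices to [d]. /zeriibmupetewh/ → zeriibmubedewh.
Rule 4 (final cluster simplification): /h/ is the second consonant of a word-final cluster /wh/, so it deletes. /zeriibmubedewh/ → zeriibmubedew.

zeriibmubedew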